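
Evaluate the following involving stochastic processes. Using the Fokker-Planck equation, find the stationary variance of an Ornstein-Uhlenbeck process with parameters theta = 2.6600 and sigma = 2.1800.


Stationary variance = sigma^2 / (2*theta)
= 2.1800^2 / (2*2.6600)
= 4.7524 / 5.3200
= 0.8933

0.8933


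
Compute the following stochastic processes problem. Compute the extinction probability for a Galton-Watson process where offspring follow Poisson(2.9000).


Since mu = 2.9000 > 1, extinction prob q < 1.
Solve s = exp(mu*(s-1)) iteratively.
q = 0.0668

0.0668


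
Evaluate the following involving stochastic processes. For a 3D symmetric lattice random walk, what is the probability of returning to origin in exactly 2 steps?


P(return in 2 steps) = P(reverse first step) = 1/(2d)
= 1/6
= 0.1667

0.1667


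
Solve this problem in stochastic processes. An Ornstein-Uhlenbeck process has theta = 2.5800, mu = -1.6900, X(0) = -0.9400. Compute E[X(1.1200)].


E[X(t)] = mu + (X(0) - mu)*exp(-theta*t)
= -1.6900 + (-0.9400 - -1.6900)*exp(-2.5800*1.1200)
= -1.6900 + 0.7500 * 0.0556
= -1.6483

-1.6483


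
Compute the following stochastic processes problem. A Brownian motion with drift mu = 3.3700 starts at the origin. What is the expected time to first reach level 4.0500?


Expected first passage time = a/mu
= 4.0500/3.3700
= 1.2018

1.2018


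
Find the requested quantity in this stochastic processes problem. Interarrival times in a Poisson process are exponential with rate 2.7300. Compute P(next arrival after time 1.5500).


P(X > t) = exp(-lambda * t)
= exp(-2.7300 * 1.5500)
= exp(-4.2315) = 0.0145

0.0145


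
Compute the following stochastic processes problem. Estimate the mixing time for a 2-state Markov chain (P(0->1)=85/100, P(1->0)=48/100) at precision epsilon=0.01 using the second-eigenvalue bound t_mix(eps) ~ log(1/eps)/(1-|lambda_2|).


lambda_2 = |1 - p01 - p10| = |1 - 0.8500 - 0.4800| = 0.3300
t_mix ~ log(1/eps)/(1 - |lambda_2|)
= log(100)/(1 - 0.3300) = 4.6052/0.6700
= 6.8734

6.8734


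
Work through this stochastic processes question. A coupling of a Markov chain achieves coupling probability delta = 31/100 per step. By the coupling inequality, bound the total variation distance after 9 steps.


TV distance bound <= (1-delta)^n
= (1 - 0.3100)^9
= 0.6900^9
= 0.0355

0.0355


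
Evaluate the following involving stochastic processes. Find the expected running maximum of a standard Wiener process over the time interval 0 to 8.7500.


E(max B(s)) = sqrt(2t/pi)
= sqrt(2*8.7500/pi)
= sqrt(5.5704)
= 2.3602

2.3602


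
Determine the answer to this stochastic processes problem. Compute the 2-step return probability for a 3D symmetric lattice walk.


P(return in 2 steps) = P(reverse first step) = 1/(2d)
= 1/6
= 0.1667

0.1667


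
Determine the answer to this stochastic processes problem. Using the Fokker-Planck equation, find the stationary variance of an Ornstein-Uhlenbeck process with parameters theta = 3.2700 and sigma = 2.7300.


Stationary variance = sigma^2 / (2*theta)
= 2.7300^2 / (2*3.2700)
= 7.4529 / 6.5400
= 1.1396

1.1396


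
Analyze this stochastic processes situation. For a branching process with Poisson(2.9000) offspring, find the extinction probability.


Since mu = 2.9000 > 1, extinction prob q < 1.
Solve s = exp(mu*(s-1)) iteratively.
q = 0.0668

0.0668


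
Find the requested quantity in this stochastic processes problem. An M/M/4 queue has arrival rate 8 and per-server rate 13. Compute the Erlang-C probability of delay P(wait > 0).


a = lambda/mu = 0.6154
rho = a/c = 0.1538
Erlang-C formula applied:
C(c,a) = 0.0038

0.0038


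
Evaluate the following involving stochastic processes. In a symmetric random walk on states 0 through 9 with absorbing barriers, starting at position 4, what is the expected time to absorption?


For symmetric RW on 0,...,N with absorbing barriers, E(i) = i*(N-i)
E(4) = 4 * 5 = 20

20


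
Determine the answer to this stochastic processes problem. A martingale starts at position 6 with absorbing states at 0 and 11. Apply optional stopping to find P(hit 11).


By optional stopping theorem: E(M at tau) = M(0) = 6
P(hit 11)*11 + P(hit 0)*0 = 6
P(hit 11) = (6 - 0)/(11 - 0) = 6/11 = 0.5455

0.5455


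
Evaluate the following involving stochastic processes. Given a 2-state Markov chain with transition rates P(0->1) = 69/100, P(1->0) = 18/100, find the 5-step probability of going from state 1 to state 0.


Computing P^5 by matrix multiplication.
P = [[0.3100, 0.6900], [0.1800, 0.8200]]
After raising P to the power 5:
P^5(1,0) = 0.2069

0.2069


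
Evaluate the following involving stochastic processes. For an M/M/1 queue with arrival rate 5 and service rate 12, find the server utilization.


rho = lambda/mu
= 5/12
= 0.4167

0.4167


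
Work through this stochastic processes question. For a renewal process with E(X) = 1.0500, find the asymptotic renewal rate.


Long-run renewal rate = 1/E(X)
= 1/1.0500
= 0.9524

0.9524


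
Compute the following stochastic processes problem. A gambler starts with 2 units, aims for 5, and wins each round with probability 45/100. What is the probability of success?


Gambler's ruin formula:
r = q/p = 0.5500/0.4500 = 1.2222
P(win) = (1 - r^i)/(1 - r^N)
= (1 - 1.2222^2)/(1 - 1.2222^5)
= 0.2859

0.2859


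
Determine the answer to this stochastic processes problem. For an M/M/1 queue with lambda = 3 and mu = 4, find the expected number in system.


rho = 3/4 = 0.7500
L = rho/(1-rho)
= 0.7500/0.2500
= 3.0000

3.0000


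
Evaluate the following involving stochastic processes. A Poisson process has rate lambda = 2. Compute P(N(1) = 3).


P(N(t)=k) = (lambda*t)^k * exp(-lambda*t) / k!
lambda*t = 2
= 2^3 * exp(-2) / 3!
= 8 * 0.1353 / 6
= 0.1804

0.1804


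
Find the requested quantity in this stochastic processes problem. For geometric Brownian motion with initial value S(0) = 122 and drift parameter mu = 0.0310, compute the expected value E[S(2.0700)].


E[S(t)] = S(0) * exp(mu * t)
= 122 * exp(0.0310 * 2.0700)
= 122 * 1.0663
= 130.0854

130.0854


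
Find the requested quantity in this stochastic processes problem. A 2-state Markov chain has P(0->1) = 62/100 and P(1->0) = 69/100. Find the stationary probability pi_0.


Stationary distribution: pi_0 = p10/(p01+p10), pi_1 = p01/(p01+p10)
p01 = 0.6200, p10 = 0.6900
pi_0 = 0.5267

0.5267


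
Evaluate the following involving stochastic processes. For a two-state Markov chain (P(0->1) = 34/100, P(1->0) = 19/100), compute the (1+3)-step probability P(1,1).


P^4 = P^1 * P^3
Computing via matrix multiplication of the transition matrix.
Entry (1,1) of P^4 = 0.6590

0.6590


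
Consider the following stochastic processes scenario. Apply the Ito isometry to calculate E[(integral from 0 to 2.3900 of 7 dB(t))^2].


By Ito isometry: E[(int f dB)^2] = int f^2 dt
= 7^2 * 2.3900
= 49 * 2.3900 = 117.1100

117.1100


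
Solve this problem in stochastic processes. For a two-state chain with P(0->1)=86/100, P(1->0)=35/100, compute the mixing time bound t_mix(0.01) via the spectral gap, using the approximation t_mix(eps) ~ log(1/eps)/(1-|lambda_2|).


lambda_2 = |1 - p01 - p10| = |1 - 0.8600 - 0.3500| = 0.2100
t_mix ~ log(1/eps)/(1 - |lambda_2|)
= log(100)/(1 - 0.2100) = 4.6052/0.7900
= 5.8293

5.8293


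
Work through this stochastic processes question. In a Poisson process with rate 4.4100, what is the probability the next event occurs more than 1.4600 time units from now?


P(X > t) = exp(-lambda * t)
= exp(-4.4100 * 1.4600)
= exp(-6.4386) = 0.0016

0.0016


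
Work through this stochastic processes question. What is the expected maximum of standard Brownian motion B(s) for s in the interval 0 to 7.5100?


E(max B(s)) = sqrt(2t/pi)
= sqrt(2*7.5100/pi)
= sqrt(4.7810)
= 2.1866

2.1866


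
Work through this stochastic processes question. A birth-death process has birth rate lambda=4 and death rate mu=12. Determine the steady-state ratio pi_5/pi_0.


For birth-death process, pi_n/pi_0 = (lambda/mu)^n
= (4/12)^5
= 0.0041

0.0041


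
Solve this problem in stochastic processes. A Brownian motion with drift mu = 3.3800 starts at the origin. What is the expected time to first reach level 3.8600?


Expected first passage time = a/mu
= 3.8600/3.3800
= 1.1420

1.1420


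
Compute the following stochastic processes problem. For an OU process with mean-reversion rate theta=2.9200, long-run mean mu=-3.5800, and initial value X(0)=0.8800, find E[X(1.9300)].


E[X(t)] = mu + (X(0) - mu)*exp(-theta*t)
= -3.5800 + (0.8800 - -3.5800)*exp(-2.9200*1.9300)
= -3.5800 + 4.4600 * 0.0036
= -3.5641

-3.5641


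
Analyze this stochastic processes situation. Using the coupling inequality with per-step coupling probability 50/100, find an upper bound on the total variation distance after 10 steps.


TV distance bound <= (1-delta)^n
= (1 - 0.5000)^10
= 0.5000^10
= 9.7656e-04

9.7656e-04


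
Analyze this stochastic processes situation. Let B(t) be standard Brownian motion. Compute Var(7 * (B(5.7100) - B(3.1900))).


Var(alpha*(B(t)-B(s))) = alpha^2 * (t-s)
= 7^2 * (5.7100 - 3.1900)
= 49 * 2.5200
= 123.4800

123.4800


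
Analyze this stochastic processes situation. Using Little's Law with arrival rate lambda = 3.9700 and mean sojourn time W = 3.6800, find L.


Little's Law: L = lambda * W
= 3.9700 * 3.6800
= 14.6096

14.6096


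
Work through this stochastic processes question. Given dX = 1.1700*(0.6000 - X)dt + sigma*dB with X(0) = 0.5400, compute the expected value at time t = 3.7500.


E[X(t)] = mu + (X(0) - mu)*exp(-theta*t)
= 0.6000 + (0.5400 - 0.6000)*exp(-1.1700*3.7500)
= 0.6000 + -0.0600 * 0.0124
= 0.5993

0.5993


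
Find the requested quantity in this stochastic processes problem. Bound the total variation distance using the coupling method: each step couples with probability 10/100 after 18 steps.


TV distance bound <= (1-delta)^n
= (1 - 0.1000)^18
= 0.9000^18
= 0.1501

0.1501


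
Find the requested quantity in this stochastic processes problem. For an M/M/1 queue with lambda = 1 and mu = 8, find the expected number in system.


rho = 1/8 = 0.1250
L = rho/(1-rho)
= 0.1250/0.8750
= 0.1429

0.1429


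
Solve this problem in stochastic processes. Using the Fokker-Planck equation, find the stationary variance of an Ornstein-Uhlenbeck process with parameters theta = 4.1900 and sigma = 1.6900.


Stationary variance = sigma^2 / (2*theta)
= 1.6900^2 / (2*4.1900)
= 2.8561 / 8.3800
= 0.3408

0.3408


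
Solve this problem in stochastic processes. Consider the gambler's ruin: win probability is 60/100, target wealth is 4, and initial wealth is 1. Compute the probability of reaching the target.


Gambler's ruin formula:
r = q/p = 0.4000/0.6000 = 0.6667
P(win) = (1 - r^i)/(1 - r^N)
= (1 - 0.6667^1)/(1 - 0.6667^4)
= 0.4154

0.4154


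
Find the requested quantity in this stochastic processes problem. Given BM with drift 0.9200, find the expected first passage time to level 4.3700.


Expected first passage time = a/mu
= 4.3700/0.9200
= 4.7500

4.7500


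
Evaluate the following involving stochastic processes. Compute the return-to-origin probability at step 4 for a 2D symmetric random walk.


P = C(4,2)^2 / 4^4
= 6^2 / 256
= 36 / 256
= 0.1406

0.1406


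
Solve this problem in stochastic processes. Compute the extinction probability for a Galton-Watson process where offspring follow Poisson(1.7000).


Since mu = 1.7000 > 1, extinction prob q < 1.
Solve s = exp(mu*(s-1)) iteratively.
q = 0.3088

0.3088


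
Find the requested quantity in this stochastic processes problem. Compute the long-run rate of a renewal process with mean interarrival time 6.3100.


Long-run renewal rate = 1/E(X)
= 1/6.3100
= 0.1585

0.1585


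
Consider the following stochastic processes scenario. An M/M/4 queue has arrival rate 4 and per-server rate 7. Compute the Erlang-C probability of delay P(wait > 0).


a = lambda/mu = 0.5714
rho = a/c = 0.1429
Erlang-C formula applied:
C(c,a) = 0.0029

0.0029


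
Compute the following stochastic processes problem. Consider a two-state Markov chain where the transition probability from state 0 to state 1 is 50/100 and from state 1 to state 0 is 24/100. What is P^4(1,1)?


Computing P^4 by matrix multiplication.
P = [[0.5000, 0.5000], [0.2400, 0.7600]]
After raising P to the power 4:
P^4(1,1) = 0.6772

0.6772


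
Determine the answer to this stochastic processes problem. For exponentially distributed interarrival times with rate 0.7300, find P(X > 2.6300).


P(X > t) = exp(-lambda * t)
= exp(-0.7300 * 2.6300)
= exp(-1.9199) = 0.1466

0.1466


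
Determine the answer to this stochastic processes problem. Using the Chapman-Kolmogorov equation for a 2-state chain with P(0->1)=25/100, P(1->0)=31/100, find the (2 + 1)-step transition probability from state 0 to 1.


P^3 = P^2 * P^1
Computing via matrix multiplication of the transition matrix.
Entry (0,1) of P^3 = 0.4084

0.4084


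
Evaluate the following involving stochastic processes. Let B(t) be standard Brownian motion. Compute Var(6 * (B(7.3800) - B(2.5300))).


Var(alpha*(B(t)-B(s))) = alpha^2 * (t-s)
= 6^2 * (7.3800 - 2.5300)
= 36 * 4.8500
= 174.6000

174.6000


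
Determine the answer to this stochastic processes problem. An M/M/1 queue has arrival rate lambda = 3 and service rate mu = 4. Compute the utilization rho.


rho = lambda/mu
= 3/4
= 0.7500

0.7500


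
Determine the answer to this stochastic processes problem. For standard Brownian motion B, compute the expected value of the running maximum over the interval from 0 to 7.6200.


E(max B(s)) = sqrt(2t/pi)
= sqrt(2*7.6200/pi)
= sqrt(4.8510)
= 2.2025

2.2025


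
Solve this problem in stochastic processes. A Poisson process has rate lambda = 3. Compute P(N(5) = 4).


P(N(t)=k) = (lambda*t)^k * exp(-lambda*t) / k!
lambda*t = 15
= 15^4 * exp(-15) / 4!
= 50625 * 3.0590e-07 / 24
= 6.4526e-04

6.4526e-04


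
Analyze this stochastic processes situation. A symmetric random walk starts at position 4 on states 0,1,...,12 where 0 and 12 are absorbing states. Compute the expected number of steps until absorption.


For symmetric RW on 0,...,N with absorbing barriers, E(i) = i*(N-i)
E(4) = 4 * 8 = 32

32


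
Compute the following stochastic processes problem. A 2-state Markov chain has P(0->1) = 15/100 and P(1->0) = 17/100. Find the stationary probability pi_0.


Stationary distribution: pi_0 = p10/(p01+p10), pi_1 = p01/(p01+p10)
p01 = 0.1500, p10 = 0.1700
pi_0 = 0.5312

0.5312


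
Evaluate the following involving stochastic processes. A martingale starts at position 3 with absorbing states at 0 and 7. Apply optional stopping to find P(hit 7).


By optional stopping theorem: E(M at tau) = M(0) = 3
P(hit 7)*7 + P(hit 0)*0 = 3
P(hit 7) = (3 - 0)/(7 - 0) = 3/7 = 0.4286

0.4286


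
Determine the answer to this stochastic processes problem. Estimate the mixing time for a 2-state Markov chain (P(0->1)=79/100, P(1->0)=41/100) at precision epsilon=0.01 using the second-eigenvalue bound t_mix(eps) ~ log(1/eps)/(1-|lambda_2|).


lambda_2 = |1 - p01 - p10| = |1 - 0.7900 - 0.4100| = 0.2000
t_mix ~ log(1/eps)/(1 - |lambda_2|)
= log(100)/(1 - 0.2000) = 4.6052/0.8000
= 5.7565

5.7565


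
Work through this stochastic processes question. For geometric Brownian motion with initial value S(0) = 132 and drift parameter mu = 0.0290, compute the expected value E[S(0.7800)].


E[S(t)] = S(0) * exp(mu * t)
= 132 * exp(0.0290 * 0.7800)
= 132 * 1.0229
= 135.0199

135.0199


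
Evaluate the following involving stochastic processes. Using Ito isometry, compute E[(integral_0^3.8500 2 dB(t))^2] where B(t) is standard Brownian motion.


By Ito isometry: E[(int f dB)^2] = int f^2 dt
= 2^2 * 3.8500
= 4 * 3.8500 = 15.4000

15.4000


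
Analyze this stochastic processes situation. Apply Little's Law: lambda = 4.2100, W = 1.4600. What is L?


Little's Law: L = lambda * W
= 4.2100 * 1.4600
= 6.1466

6.1466


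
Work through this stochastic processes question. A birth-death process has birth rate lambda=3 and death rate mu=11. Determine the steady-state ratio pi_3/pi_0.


For birth-death process, pi_n/pi_0 = (lambda/mu)^n
= (3/11)^3
= 0.0203

0.0203


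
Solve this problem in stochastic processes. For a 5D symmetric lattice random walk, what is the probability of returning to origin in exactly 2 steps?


P(return in 2 steps) = P(reverse first step) = 1/(2d)
= 1/10
= 0.1000

0.1000


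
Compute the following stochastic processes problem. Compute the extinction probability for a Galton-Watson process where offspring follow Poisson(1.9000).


Since mu = 1.9000 > 1, extinction prob q < 1.
Solve s = exp(mu*(s-1)) iteratively.
q = 0.2328

0.2328


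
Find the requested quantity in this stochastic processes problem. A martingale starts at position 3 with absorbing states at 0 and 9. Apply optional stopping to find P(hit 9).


By optional stopping theorem: E(M at tau) = M(0) = 3
P(hit 9)*9 + P(hit 0)*0 = 3
P(hit 9) = (3 - 0)/(9 - 0) = 1/3 = 0.3333

0.3333


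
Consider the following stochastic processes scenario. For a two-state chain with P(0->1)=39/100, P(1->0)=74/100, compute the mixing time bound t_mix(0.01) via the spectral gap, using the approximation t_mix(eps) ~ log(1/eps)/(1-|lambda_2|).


lambda_2 = |1 - p01 - p10| = |1 - 0.3900 - 0.7400| = 0.1300
t_mix ~ log(1/eps)/(1 - |lambda_2|)
= log(100)/(1 - 0.1300) = 4.6052/0.8700
= 5.2933

5.2933


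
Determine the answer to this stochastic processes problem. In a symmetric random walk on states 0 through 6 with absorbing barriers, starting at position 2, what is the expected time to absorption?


For symmetric RW on 0,...,N with absorbing barriers, E(i) = i*(N-i)
E(2) = 2 * 4 = 8

8


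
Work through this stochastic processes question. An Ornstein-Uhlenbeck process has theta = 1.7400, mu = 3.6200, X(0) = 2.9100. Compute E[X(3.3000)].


E[X(t)] = mu + (X(0) - mu)*exp(-theta*t)
= 3.6200 + (2.9100 - 3.6200)*exp(-1.7400*3.3000)
= 3.6200 + -0.7100 * 0.0032
= 3.6177

3.6177


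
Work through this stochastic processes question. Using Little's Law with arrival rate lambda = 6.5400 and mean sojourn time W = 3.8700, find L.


Little's Law: L = lambda * W
= 6.5400 * 3.8700
= 25.3098

25.3098


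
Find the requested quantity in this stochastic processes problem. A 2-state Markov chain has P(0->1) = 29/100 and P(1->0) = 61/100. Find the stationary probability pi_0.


Stationary distribution: pi_0 = p10/(p01+p10), pi_1 = p01/(p01+p10)
p01 = 0.2900, p10 = 0.6100
pi_0 = 0.6778

0.6778


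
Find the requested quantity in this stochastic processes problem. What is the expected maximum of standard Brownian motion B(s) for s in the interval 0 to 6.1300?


E(max B(s)) = sqrt(2t/pi)
= sqrt(2*6.1300/pi)
= sqrt(3.9025)
= 1.9755

1.9755


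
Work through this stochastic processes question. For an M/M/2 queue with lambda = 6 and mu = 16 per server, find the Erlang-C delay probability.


a = lambda/mu = 0.3750
rho = a/c = 0.1875
Erlang-C formula applied:
C(c,a) = 0.0592

0.0592


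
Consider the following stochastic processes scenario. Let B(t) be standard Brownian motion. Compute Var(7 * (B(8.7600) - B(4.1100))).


Var(alpha*(B(t)-B(s))) = alpha^2 * (t-s)
= 7^2 * (8.7600 - 4.1100)
= 49 * 4.6500
= 227.8500

227.8500


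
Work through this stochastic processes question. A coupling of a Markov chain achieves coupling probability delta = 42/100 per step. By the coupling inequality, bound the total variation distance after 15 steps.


TV distance bound <= (1-delta)^n
= (1 - 0.4200)^15
= 0.5800^15
= 2.8276e-04

2.8276e-04


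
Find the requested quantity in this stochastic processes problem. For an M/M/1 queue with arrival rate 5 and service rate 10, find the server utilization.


rho = lambda/mu
= 5/10
= 0.5000

0.5000


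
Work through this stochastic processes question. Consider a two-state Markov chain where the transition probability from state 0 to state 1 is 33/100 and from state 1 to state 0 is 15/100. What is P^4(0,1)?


Computing P^4 by matrix multiplication.
P = [[0.6700, 0.3300], [0.1500, 0.8500]]
After raising P to the power 4:
P^4(0,1) = 0.6372

0.6372


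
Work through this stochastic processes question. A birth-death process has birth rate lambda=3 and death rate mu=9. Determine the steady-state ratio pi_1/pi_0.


For birth-death process, pi_n/pi_0 = (lambda/mu)^n
= (3/9)^1
= 0.3333

0.3333


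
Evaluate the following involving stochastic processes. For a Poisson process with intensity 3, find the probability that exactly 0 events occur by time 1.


P(N(t)=k) = (lambda*t)^k * exp(-lambda*t) / k!
lambda*t = 3
= 3^0 * exp(-3) / 0!
= 1 * 0.0498 / 1
= 0.0498

0.0498


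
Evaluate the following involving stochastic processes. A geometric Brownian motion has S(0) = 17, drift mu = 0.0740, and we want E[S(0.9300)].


E[S(t)] = S(0) * exp(mu * t)
= 17 * exp(0.0740 * 0.9300)
= 17 * 1.0712
= 18.2111

18.2111


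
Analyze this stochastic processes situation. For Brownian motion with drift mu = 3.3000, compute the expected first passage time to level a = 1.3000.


Expected first passage time = a/mu
= 1.3000/3.3000
= 0.3939

0.3939


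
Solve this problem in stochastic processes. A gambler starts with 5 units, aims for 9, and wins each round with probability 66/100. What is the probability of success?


Gambler's ruin formula:
r = q/p = 0.3400/0.6600 = 0.5152
P(win) = (1 - r^i)/(1 - r^N)
= (1 - 0.5152^5)/(1 - 0.5152^9)
= 0.9662

0.9662


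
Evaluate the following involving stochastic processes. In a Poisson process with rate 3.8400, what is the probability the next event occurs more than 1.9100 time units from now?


P(X > t) = exp(-lambda * t)
= exp(-3.8400 * 1.9100)
= exp(-7.3344) = 6.5270e-04

6.5270e-04


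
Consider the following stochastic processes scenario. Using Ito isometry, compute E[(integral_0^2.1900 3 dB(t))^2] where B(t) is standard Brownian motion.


By Ito isometry: E[(int f dB)^2] = int f^2 dt
= 3^2 * 2.1900
= 9 * 2.1900 = 19.7100

19.7100


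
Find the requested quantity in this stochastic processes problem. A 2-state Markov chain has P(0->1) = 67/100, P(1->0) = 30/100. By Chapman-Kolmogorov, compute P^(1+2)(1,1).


P^3 = P^1 * P^2
Computing via matrix multiplication of the transition matrix.
Entry (1,1) of P^3 = 0.6907

0.6907


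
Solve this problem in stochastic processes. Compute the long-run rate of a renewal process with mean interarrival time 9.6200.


Long-run renewal rate = 1/E(X)
= 1/9.6200
= 0.1040

0.1040


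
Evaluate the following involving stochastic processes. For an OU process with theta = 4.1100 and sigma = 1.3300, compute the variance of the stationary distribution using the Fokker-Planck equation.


Stationary variance = sigma^2 / (2*theta)
= 1.3300^2 / (2*4.1100)
= 1.7689 / 8.2200
= 0.2152

0.2152


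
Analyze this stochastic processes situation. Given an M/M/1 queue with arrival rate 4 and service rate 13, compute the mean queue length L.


rho = 4/13 = 0.3077
L = rho/(1-rho)
= 0.3077/0.6923
= 0.4444

0.4444


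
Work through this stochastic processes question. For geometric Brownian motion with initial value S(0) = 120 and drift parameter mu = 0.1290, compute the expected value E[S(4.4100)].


E[S(t)] = S(0) * exp(mu * t)
= 120 * exp(0.1290 * 4.4100)
= 120 * 1.7663
= 211.9566

211.9566


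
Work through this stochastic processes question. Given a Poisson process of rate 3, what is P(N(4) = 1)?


P(N(t)=k) = (lambda*t)^k * exp(-lambda*t) / k!
lambda*t = 12
= 12^1 * exp(-12) / 1!
= 12 * 6.1442e-06 / 1
= 7.3731e-05

7.3731e-05


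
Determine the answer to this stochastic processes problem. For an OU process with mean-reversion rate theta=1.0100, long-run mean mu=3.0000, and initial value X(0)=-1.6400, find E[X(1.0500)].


E[X(t)] = mu + (X(0) - mu)*exp(-theta*t)
= 3.0000 + (-1.6400 - 3.0000)*exp(-1.0100*1.0500)
= 3.0000 + -4.6400 * 0.3463
= 1.3932

1.3932


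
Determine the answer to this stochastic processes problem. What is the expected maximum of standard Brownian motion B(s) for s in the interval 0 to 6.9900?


E(max B(s)) = sqrt(2t/pi)
= sqrt(2*6.9900/pi)
= sqrt(4.4500)
= 2.1095

2.1095


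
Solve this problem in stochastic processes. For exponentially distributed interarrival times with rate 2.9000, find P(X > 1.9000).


P(X > t) = exp(-lambda * t)
= exp(-2.9000 * 1.9000)
= exp(-5.5100) = 0.0040

0.0040


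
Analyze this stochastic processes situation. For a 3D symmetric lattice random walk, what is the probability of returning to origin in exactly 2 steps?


P(return in 2 steps) = P(reverse first step) = 1/(2d)
= 1/6
= 0.1667

0.1667


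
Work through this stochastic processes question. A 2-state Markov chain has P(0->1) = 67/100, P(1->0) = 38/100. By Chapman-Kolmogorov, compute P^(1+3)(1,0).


P^4 = P^1 * P^3
Computing via matrix multiplication of the transition matrix.
Entry (1,0) of P^4 = 0.3619

0.3619


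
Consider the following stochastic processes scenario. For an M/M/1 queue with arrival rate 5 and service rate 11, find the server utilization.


rho = lambda/mu
= 5/11
= 0.4545

0.4545


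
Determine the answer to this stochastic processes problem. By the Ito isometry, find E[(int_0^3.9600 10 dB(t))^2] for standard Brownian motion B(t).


By Ito isometry: E[(int f dB)^2] = int f^2 dt
= 10^2 * 3.9600
= 100 * 3.9600 = 396.0000

396.0000


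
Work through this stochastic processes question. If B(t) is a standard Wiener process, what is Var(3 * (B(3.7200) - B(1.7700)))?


Var(alpha*(B(t)-B(s))) = alpha^2 * (t-s)
= 3^2 * (3.7200 - 1.7700)
= 9 * 1.9500
= 17.5500

17.5500


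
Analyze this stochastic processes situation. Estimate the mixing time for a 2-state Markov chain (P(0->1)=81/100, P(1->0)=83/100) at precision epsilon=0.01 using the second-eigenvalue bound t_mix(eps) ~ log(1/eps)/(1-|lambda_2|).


lambda_2 = |1 - p01 - p10| = |1 - 0.8100 - 0.8300| = 0.6400
t_mix ~ log(1/eps)/(1 - |lambda_2|)
= log(100)/(1 - 0.6400) = 4.6052/0.3600
= 12.7921

12.7921


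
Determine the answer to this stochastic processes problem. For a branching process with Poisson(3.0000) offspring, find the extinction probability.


Since mu = 3.0000 > 1, extinction prob q < 1.
Solve s = exp(mu*(s-1)) iteratively.
q = 0.0595

0.0595


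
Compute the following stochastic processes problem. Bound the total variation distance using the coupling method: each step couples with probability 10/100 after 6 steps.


TV distance bound <= (1-delta)^n
= (1 - 0.1000)^6
= 0.9000^6
= 0.5314

0.5314


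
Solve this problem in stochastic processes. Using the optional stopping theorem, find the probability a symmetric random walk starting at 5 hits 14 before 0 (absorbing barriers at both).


By optional stopping theorem: E(M at tau) = M(0) = 5
P(hit 14)*14 + P(hit 0)*0 = 5
P(hit 14) = (5 - 0)/(14 - 0) = 5/14 = 0.3571

0.3571


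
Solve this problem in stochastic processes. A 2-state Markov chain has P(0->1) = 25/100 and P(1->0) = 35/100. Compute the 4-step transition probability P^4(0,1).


Computing P^4 by matrix multiplication.
P = [[0.7500, 0.2500], [0.3500, 0.6500]]
After raising P to the power 4:
P^4(0,1) = 0.4060

0.4060


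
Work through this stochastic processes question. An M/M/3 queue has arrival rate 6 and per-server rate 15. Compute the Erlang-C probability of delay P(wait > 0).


a = lambda/mu = 0.4000
rho = a/c = 0.1333
Erlang-C formula applied:
C(c,a) = 0.0082

0.0082


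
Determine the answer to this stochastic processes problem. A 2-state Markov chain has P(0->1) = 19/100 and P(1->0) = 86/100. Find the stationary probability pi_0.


Stationary distribution: pi_0 = p10/(p01+p10), pi_1 = p01/(p01+p10)
p01 = 0.1900, p10 = 0.8600
pi_0 = 0.8190

0.8190


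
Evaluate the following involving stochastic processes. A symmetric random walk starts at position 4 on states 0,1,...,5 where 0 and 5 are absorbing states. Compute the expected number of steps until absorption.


For symmetric RW on 0,...,N with absorbing barriers, E(i) = i*(N-i)
E(4) = 4 * 1 = 4

4


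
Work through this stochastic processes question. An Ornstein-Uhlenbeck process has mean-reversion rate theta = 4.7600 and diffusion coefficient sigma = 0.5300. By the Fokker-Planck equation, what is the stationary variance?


Stationary variance = sigma^2 / (2*theta)
= 0.5300^2 / (2*4.7600)
= 0.2809 / 9.5200
= 0.0295

0.0295


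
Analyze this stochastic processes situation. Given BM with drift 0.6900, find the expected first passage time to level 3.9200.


Expected first passage time = a/mu
= 3.9200/0.6900
= 5.6812

5.6812


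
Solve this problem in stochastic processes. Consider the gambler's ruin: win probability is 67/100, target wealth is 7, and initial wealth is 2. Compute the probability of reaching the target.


Gambler's ruin formula:
r = q/p = 0.3300/0.6700 = 0.4925
P(win) = (1 - r^i)/(1 - r^N)
= (1 - 0.4925^2)/(1 - 0.4925^7)
= 0.7628

0.7628


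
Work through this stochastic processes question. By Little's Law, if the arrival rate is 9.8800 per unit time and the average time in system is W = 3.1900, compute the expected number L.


Little's Law: L = lambda * W
= 9.8800 * 3.1900
= 31.5172

31.5172


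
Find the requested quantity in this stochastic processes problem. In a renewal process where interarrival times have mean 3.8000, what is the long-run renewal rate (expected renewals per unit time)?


Long-run renewal rate = 1/E(X)
= 1/3.8000
= 0.2632

0.2632


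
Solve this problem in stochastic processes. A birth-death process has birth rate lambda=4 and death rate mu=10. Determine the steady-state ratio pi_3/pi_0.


For birth-death process, pi_n/pi_0 = (lambda/mu)^n
= (4/10)^3
= 0.0640

0.0640


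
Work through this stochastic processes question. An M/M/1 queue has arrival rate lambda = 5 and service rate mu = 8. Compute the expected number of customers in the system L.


rho = 5/8 = 0.6250
L = rho/(1-rho)
= 0.6250/0.3750
= 1.6667

1.6667


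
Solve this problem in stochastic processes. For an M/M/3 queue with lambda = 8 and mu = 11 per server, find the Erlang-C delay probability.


a = lambda/mu = 0.7273
rho = a/c = 0.2424
Erlang-C formula applied:
C(c,a) = 0.0408

0.0408


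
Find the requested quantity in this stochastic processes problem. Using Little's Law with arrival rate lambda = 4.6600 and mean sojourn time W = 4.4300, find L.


Little's Law: L = lambda * W
= 4.6600 * 4.4300
= 20.6438

20.6438


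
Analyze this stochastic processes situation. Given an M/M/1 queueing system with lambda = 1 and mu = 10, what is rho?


rho = lambda/mu
= 1/10
= 0.1000

0.1000


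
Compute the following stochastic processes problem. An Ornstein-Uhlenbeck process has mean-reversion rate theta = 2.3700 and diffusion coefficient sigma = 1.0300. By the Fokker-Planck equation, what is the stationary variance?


Stationary variance = sigma^2 / (2*theta)
= 1.0300^2 / (2*2.3700)
= 1.0609 / 4.7400
= 0.2238

0.2238


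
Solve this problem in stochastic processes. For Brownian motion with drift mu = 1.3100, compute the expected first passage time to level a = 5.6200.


Expected first passage time = a/mu
= 5.6200/1.3100
= 4.2901

4.2901


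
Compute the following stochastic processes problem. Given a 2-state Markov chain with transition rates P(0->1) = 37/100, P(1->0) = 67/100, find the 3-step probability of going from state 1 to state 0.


Computing P^3 by matrix multiplication.
P = [[0.6300, 0.3700], [0.6700, 0.3300]]
After raising P to the power 3:
P^3(1,0) = 0.6443

0.6443


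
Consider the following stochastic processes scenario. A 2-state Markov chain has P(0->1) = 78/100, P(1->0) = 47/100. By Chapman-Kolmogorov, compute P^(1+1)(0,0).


P^2 = P^1 * P^1
Computing via matrix multiplication of the transition matrix.
Entry (0,0) of P^2 = 0.4150

0.4150


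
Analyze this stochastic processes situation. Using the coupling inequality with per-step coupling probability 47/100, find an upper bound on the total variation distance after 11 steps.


TV distance bound <= (1-delta)^n
= (1 - 0.4700)^11
= 0.5300^11
= 9.2690e-04

9.2690e-04


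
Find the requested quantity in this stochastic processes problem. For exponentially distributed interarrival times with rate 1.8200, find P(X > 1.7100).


P(X > t) = exp(-lambda * t)
= exp(-1.8200 * 1.7100)
= exp(-3.1122) = 0.0445

0.0445


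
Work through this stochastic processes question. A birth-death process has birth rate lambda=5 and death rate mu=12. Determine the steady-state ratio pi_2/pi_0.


For birth-death process, pi_n/pi_0 = (lambda/mu)^n
= (5/12)^2
= 0.1736

0.1736


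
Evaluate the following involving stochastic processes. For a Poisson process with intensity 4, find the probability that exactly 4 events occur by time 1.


P(N(t)=k) = (lambda*t)^k * exp(-lambda*t) / k!
lambda*t = 4
= 4^4 * exp(-4) / 4!
= 256 * 0.0183 / 24
= 0.1954

0.1954


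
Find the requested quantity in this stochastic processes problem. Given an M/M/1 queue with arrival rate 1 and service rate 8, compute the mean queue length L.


rho = 1/8 = 0.1250
L = rho/(1-rho)
= 0.1250/0.8750
= 0.1429

0.1429


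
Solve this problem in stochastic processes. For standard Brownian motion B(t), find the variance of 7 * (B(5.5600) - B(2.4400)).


Var(alpha*(B(t)-B(s))) = alpha^2 * (t-s)
= 7^2 * (5.5600 - 2.4400)
= 49 * 3.1200
= 152.8800

152.8800


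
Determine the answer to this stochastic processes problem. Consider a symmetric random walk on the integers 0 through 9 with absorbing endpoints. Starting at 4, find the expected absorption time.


For symmetric RW on 0,...,N with absorbing barriers, E(i) = i*(N-i)
E(4) = 4 * 5 = 20

20


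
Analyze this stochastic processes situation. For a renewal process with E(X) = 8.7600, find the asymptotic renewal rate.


Long-run renewal rate = 1/E(X)
= 1/8.7600
= 0.1142

0.1142


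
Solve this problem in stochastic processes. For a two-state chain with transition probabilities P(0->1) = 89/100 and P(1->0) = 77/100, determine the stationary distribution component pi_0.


Stationary distribution: pi_0 = p10/(p01+p10), pi_1 = p01/(p01+p10)
p01 = 0.8900, p10 = 0.7700
pi_0 = 0.4639

0.4639


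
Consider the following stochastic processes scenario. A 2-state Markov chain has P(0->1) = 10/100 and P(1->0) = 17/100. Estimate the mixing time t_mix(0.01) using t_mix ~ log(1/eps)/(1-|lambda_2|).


lambda_2 = |1 - p01 - p10| = |1 - 0.1000 - 0.1700| = 0.7300
t_mix ~ log(1/eps)/(1 - |lambda_2|)
= log(100)/(1 - 0.7300) = 4.6052/0.2700
= 17.0562

17.0562


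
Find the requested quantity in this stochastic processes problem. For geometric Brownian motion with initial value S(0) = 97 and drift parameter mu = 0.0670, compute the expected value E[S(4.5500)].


E[S(t)] = S(0) * exp(mu * t)
= 97 * exp(0.0670 * 4.5500)
= 97 * 1.3564
= 131.5729

131.5729


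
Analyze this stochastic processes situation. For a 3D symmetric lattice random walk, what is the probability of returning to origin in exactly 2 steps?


P(return in 2 steps) = P(reverse first step) = 1/(2d)
= 1/6
= 0.1667

0.1667


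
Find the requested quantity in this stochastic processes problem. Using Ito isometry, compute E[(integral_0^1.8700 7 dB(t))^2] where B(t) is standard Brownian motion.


By Ito isometry: E[(int f dB)^2] = int f^2 dt
= 7^2 * 1.8700
= 49 * 1.8700 = 91.6300

91.6300


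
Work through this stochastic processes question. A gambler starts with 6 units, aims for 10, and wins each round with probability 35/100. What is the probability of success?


Gambler's ruin formula:
r = q/p = 0.6500/0.3500 = 1.8571
P(win) = (1 - r^i)/(1 - r^N)
= (1 - 1.8571^6)/(1 - 1.8571^10)
= 0.0822

0.0822


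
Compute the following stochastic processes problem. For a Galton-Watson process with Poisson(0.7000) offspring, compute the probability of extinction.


Since mu = 0.7000 <= 1, extinction probability = 1.

1.0000


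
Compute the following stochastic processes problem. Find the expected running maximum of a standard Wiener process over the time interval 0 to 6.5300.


E(max B(s)) = sqrt(2t/pi)
= sqrt(2*6.5300/pi)
= sqrt(4.1571)
= 2.0389

2.0389


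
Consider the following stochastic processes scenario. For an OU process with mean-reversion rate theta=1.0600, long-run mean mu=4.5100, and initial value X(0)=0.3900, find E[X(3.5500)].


E[X(t)] = mu + (X(0) - mu)*exp(-theta*t)
= 4.5100 + (0.3900 - 4.5100)*exp(-1.0600*3.5500)
= 4.5100 + -4.1200 * 0.0232
= 4.4144

4.4144


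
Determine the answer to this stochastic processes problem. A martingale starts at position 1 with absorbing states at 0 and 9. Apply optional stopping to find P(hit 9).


By optional stopping theorem: E(M at tau) = M(0) = 1
P(hit 9)*9 + P(hit 0)*0 = 1
P(hit 9) = (1 - 0)/(9 - 0) = 1/9 = 0.1111

0.1111


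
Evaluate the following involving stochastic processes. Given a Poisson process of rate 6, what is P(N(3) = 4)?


P(N(t)=k) = (lambda*t)^k * exp(-lambda*t) / k!
lambda*t = 18
= 18^4 * exp(-18) / 4!
= 104976 * 1.5230e-08 / 24
= 6.6616e-05

6.6616e-05


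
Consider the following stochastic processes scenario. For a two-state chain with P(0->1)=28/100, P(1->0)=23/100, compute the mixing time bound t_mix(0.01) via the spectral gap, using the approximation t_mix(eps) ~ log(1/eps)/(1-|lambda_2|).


lambda_2 = |1 - p01 - p10| = |1 - 0.2800 - 0.2300| = 0.4900
t_mix ~ log(1/eps)/(1 - |lambda_2|)
= log(100)/(1 - 0.4900) = 4.6052/0.5100
= 9.0297

9.0297


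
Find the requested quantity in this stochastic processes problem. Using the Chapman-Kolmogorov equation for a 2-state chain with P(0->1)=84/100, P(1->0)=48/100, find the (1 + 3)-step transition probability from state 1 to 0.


P^4 = P^1 * P^3
Computing via matrix multiplication of the transition matrix.
Entry (1,0) of P^4 = 0.3598

0.3598


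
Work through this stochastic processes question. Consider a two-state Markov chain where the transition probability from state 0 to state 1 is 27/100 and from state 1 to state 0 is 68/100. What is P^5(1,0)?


Computing P^5 by matrix multiplication.
P = [[0.7300, 0.2700], [0.6800, 0.3200]]
After raising P to the power 5:
P^5(1,0) = 0.7158

0.7158


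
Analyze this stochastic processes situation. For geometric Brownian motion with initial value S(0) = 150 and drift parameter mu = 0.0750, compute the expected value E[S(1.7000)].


E[S(t)] = S(0) * exp(mu * t)
= 150 * exp(0.0750 * 1.7000)
= 150 * 1.1360
= 170.3977

170.3977


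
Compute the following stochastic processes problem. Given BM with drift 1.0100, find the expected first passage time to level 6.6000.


Expected first passage time = a/mu
= 6.6000/1.0100
= 6.5347

6.5347


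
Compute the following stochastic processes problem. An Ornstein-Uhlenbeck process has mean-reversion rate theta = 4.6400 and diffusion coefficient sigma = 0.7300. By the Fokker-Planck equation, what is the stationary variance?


Stationary variance = sigma^2 / (2*theta)
= 0.7300^2 / (2*4.6400)
= 0.5329 / 9.2800
= 0.0574

0.0574


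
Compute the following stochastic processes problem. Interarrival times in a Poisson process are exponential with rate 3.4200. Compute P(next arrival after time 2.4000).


P(X > t) = exp(-lambda * t)
= exp(-3.4200 * 2.4000)
= exp(-8.2080) = 2.7247e-04

2.7247e-04


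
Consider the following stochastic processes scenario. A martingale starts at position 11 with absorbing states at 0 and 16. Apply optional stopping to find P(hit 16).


By optional stopping theorem: E(M at tau) = M(0) = 11
P(hit 16)*16 + P(hit 0)*0 = 11
P(hit 16) = (11 - 0)/(16 - 0) = 11/16 = 0.6875

0.6875


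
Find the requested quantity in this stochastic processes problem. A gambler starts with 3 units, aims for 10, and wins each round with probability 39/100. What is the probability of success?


Gambler's ruin formula:
r = q/p = 0.6100/0.3900 = 1.5641
P(win) = (1 - r^i)/(1 - r^N)
= (1 - 1.5641^3)/(1 - 1.5641^10)
= 0.0326

0.0326
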